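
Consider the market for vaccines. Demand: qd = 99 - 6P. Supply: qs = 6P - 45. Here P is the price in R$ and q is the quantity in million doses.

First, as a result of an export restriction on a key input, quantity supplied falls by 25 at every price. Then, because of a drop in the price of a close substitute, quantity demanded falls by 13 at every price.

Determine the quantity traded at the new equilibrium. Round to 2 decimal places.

Initially, 99 - 6P = 6P - 45, so 144 = 12P and P = 12, q = 27.
With the change applied: demand qd = 86 - 6P, supply qs = 6P - 70.
Equate the new curves: 86 - 6P = 6P - 70, giving 156 = 12P, P = 13, q = 8.

8.00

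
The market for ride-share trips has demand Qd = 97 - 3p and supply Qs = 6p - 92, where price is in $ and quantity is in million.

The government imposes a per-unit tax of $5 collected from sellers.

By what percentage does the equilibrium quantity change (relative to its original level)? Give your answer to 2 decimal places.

Initially, 97 - 3p = 6p - 92, so 189 = 9p and p = 21, Q = 34.
Since sellers keep the price net of the tax, the effective supply curve becomes Qs = 6p - 122.
New equilibrium: 97 - 3p = 6p - 122 ⇒ 219 = 9p ⇒ p = 73/3 ≈ 24.3333, Q = 24.
%ΔQ = (24 − 34) / 34 × 100 = -29.41%.

-29.41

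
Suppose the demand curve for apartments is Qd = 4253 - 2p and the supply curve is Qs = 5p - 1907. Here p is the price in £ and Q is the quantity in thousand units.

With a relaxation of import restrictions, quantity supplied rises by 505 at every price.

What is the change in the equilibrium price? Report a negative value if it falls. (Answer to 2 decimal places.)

Initially, 4253 - 2p = 5p - 1907, so 6160 = 7p and p = 880, Q = 2493.
The shock moves the curves to Qd = 4253 - 2p and Qs = 5p - 1402.
Setting them equal: 4253 - 2p = 5p - 1402 → 5655 = 7p, so p = 5655/7 ≈ 807.8571 and Q = 18461/7 ≈ 2637.2857.
Δp = 807.8571 − 880 = -72.14.

-72.14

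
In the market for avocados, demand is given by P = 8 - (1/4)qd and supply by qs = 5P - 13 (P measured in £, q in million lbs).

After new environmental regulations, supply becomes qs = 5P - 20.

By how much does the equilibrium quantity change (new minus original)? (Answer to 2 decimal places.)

Before the shock: 32 - 4P = 5P - 13 ⇒ 45 = 9P ⇒ P = 5, q = 12.
With the change applied: demand qd = 32 - 4P, supply qs = 5P - 20.
Setting them equal: 32 - 4P = 5P - 20 → 52 = 9P, so P = 52/9 ≈ 5.7778 and q = 80/9 ≈ 8.8889.
Δq = 8.8889 − 12 = -3.11.

-3.11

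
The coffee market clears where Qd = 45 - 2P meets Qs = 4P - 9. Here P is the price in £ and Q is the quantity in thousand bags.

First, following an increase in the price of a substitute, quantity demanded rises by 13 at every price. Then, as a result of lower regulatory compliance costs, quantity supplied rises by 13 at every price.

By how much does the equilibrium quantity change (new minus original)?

+13

Solve the original market: 45 - 2P = 4P - 9, hence P = 9 and Q = 27.
The shock moves the curves to Qd = 58 - 2P and Qs = 4P + 4.
Clearing the new market: 58 - 2P = 4P + 4, so P = 9 and Q = 40.
ΔQ = 40 − 27 = +13.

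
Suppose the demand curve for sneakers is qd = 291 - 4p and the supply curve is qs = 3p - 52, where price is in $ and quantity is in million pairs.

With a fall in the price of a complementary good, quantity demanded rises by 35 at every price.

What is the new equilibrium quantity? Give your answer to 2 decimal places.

110.00

Before the shock: 291 - 4p = 3p - 52 ⇒ 343 = 7p ⇒ p = 49, q = 95.
With the change applied: demand qd = 326 - 4p, supply qs = 3p - 52.
Equate the new curves: 326 - 4p = 3p - 52, giving 378 = 7p, p = 54, q = 110.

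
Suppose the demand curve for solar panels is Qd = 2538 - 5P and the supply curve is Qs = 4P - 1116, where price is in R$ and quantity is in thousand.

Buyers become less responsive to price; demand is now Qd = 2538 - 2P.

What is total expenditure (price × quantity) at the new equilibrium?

Initially, 2538 - 5P = 4P - 1116, so 3654 = 9P and P = 406, Q = 508.
After the shift, demand is Qd = 2538 - 2P and supply is Qs = 4P - 1116.
Equate the new curves: 2538 - 2P = 4P - 1116, giving 3654 = 6P, P = 609, Q = 1320.
New expenditure = 609 × 1320 = 803880.

803880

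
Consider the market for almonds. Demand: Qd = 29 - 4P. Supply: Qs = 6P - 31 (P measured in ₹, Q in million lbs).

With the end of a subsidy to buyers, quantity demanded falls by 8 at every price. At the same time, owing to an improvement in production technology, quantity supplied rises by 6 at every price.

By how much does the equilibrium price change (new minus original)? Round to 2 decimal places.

Solve the original market: 29 - 4P = 6P - 31, hence P = 6 and Q = 5.
The new curves are Qd = 21 - 4P (demand) and Qs = 6P - 25 (supply).
Clearing the new market: 21 - 4P = 6P - 25, so P = 4.6 and Q = 2.6.
ΔP = 4.6 − 6 = -1.40.

-1.40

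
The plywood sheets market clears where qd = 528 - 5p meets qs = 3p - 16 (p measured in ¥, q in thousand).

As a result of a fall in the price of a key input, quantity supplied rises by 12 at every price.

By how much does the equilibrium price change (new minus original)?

-1.5

Original equilibrium: 528 - 5p = 3p - 16 gives 544 = 8p, so p = 68 and q = 188.
With the change applied: demand qd = 528 - 5p, supply qs = 3p - 4.
New equilibrium: 528 - 5p = 3p - 4 ⇒ 532 = 8p ⇒ p = 66.5, q = 195.5.
Δp = 66.5 − 68 = -1.5.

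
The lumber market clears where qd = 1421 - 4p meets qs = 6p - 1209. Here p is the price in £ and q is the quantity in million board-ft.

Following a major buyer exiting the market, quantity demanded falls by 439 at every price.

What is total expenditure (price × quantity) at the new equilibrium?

Initially, 1421 - 4p = 6p - 1209, so 2630 = 10p and p = 263, q = 369.
The new curves are qd = 982 - 4p (demand) and qs = 6p - 1209 (supply).
Equate the new curves: 982 - 4p = 6p - 1209, giving 2191 = 10p, p = 219.1, q = 105.6.
New expenditure = 219.1 × 105.6 = 23136.96.

23136.96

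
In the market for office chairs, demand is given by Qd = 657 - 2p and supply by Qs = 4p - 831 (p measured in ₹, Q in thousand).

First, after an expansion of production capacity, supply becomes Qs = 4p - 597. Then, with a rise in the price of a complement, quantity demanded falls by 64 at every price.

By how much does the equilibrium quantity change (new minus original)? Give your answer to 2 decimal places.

+35.33

Initially, 657 - 2p = 4p - 831, so 1488 = 6p and p = 248, Q = 161.
The new curves are Qd = 593 - 2p (demand) and Qs = 4p - 597 (supply).
Setting them equal: 593 - 2p = 4p - 597 → 1190 = 6p, so p = 595/3 ≈ 198.3333 and Q = 589/3 ≈ 196.3333.
ΔQ = 196.3333 − 161 = +35.33.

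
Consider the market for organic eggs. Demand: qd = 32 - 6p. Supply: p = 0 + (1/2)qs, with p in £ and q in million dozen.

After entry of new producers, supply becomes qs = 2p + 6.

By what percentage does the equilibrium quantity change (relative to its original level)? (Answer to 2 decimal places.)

Original equilibrium: 32 - 6p = 2p gives 32 = 8p, so p = 4 and q = 8.
With the change applied: demand qd = 32 - 6p, supply qs = 2p + 6.
New equilibrium: 32 - 6p = 2p + 6 ⇒ 26 = 8p ⇒ p = 3.25, q = 12.5.
%Δq = (12.5 − 8) / 8 × 100 = +56.25%.

+56.25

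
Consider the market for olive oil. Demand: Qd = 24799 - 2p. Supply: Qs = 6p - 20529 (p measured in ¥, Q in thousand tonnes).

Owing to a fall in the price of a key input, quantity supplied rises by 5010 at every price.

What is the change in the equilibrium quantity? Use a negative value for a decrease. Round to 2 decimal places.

+1252.50

Original equilibrium: 24799 - 2p = 6p - 20529 gives 45328 = 8p, so p = 5666 and Q = 13467.
After the shift, demand is Qd = 24799 - 2p and supply is Qs = 6p - 15519.
Setting them equal: 24799 - 2p = 6p - 15519 → 40318 = 8p, so p = 5039.75 and Q = 14719.5.
ΔQ = 14719.5 − 13467 = +1252.50.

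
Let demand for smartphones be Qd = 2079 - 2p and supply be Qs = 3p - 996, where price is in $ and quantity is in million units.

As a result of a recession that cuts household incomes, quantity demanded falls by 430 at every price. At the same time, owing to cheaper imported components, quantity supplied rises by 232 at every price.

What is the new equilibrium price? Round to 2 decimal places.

482.60

Before the shock: 2079 - 2p = 3p - 996 ⇒ 3075 = 5p ⇒ p = 615, Q = 849.
With the change applied: demand Qd = 1649 - 2p, supply Qs = 3p - 764.
Clearing the new market: 1649 - 2p = 3p - 764, so p = 482.6 and Q = 683.8.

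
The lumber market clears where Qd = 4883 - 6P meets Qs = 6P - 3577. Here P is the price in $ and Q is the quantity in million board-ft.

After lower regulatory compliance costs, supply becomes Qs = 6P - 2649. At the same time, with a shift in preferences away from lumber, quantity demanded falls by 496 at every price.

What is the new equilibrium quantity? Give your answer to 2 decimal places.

Original equilibrium: 4883 - 6P = 6P - 3577 gives 8460 = 12P, so P = 705 and Q = 653.
After the shift, demand is Qd = 4387 - 6P and supply is Qs = 6P - 2649.
Clearing the new market: 4387 - 6P = 6P - 2649, so P = 1759/3 ≈ 586.3333 and Q = 869.

869.00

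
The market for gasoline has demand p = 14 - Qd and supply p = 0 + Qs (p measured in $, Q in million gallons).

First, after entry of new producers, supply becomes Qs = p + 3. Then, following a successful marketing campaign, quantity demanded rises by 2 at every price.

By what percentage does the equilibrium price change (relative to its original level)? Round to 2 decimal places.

-7.14

Original equilibrium: 14 - p = p gives 14 = 2p, so p = 7 and Q = 7.
The new curves are Qd = 16 - p (demand) and Qs = p + 3 (supply).
New equilibrium: 16 - p = p + 3 ⇒ 13 = 2p ⇒ p = 6.5, Q = 9.5.
%Δp = (6.5 − 7) / 7 × 100 = -7.14%.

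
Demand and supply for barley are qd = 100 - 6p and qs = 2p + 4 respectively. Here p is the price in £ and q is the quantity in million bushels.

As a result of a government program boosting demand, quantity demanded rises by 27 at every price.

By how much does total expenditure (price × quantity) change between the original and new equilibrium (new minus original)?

+198.28125

Original equilibrium: 100 - 6p = 2p + 4 gives 96 = 8p, so p = 12 and q = 28.
The new curves are qd = 127 - 6p (demand) and qs = 2p + 4 (supply).
Equate the new curves: 127 - 6p = 2p + 4, giving 123 = 8p, p = 15.375, q = 34.75.
Expenditure moves from 12×28 = 336 to 15.375×34.75 = 534.28125; change = +198.28125.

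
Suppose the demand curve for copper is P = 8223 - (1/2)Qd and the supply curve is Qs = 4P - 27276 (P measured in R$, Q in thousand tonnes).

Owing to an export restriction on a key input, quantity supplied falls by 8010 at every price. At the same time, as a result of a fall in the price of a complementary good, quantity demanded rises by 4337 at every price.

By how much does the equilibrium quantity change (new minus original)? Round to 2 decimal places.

+221.33

Initially, 16446 - 2P = 4P - 27276, so 43722 = 6P and P = 7287, Q = 1872.
The new curves are Qd = 20783 - 2P (demand) and Qs = 4P - 35286 (supply).
Setting them equal: 20783 - 2P = 4P - 35286 → 56069 = 6P, so P = 56069/6 ≈ 9344.8333 and Q = 6280/3 ≈ 2093.3333.
ΔQ = 2093.3333 − 1872 = +221.33.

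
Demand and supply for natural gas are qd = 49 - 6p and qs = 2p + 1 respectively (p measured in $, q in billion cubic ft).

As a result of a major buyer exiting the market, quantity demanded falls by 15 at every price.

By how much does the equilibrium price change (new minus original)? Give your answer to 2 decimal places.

Solve the original market: 49 - 6p = 2p + 1, hence p = 6 and q = 13.
The new curves are qd = 34 - 6p (demand) and qs = 2p + 1 (supply).
Setting them equal: 34 - 6p = 2p + 1 → 33 = 8p, so p = 4.125 and q = 9.25.
Δp = 4.125 − 6 = -1.88.

-1.88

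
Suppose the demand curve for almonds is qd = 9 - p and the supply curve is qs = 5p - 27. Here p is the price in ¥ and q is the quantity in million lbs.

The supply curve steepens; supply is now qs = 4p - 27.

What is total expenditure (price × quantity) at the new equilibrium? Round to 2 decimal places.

12.96

Original equilibrium: 9 - p = 5p - 27 gives 36 = 6p, so p = 6 and q = 3.
The new curves are qd = 9 - p (demand) and qs = 4p - 27 (supply).
Equate the new curves: 9 - p = 4p - 27, giving 36 = 5p, p = 7.2, q = 1.8.
New expenditure = 7.2 × 1.8 = 12.96.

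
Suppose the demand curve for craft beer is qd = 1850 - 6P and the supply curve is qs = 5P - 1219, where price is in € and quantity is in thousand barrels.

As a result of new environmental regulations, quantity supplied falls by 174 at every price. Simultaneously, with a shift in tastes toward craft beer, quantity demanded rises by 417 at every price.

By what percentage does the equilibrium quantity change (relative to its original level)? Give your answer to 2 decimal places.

+53.77

Solve the original market: 1850 - 6P = 5P - 1219, hence P = 279 and q = 176.
The shock moves the curves to qd = 2267 - 6P and qs = 5P - 1393.
Setting them equal: 2267 - 6P = 5P - 1393 → 3660 = 11P, so P = 3660/11 ≈ 332.7273 and q = 2977/11 ≈ 270.6364.
%Δq = (270.6364 − 176) / 176 × 100 = +53.77%.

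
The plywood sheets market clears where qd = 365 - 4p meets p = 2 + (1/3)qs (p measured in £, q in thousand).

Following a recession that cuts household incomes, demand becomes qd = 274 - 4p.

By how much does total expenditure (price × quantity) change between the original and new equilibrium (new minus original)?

Before the shock: 365 - 4p = 3p - 6 ⇒ 371 = 7p ⇒ p = 53, q = 153.
The new curves are qd = 274 - 4p (demand) and qs = 3p - 6 (supply).
Setting them equal: 274 - 4p = 3p - 6 → 280 = 7p, so p = 40 and q = 114.
Expenditure moves from 53×153 = 8109 to 40×114 = 4560; change = -3549.

-3549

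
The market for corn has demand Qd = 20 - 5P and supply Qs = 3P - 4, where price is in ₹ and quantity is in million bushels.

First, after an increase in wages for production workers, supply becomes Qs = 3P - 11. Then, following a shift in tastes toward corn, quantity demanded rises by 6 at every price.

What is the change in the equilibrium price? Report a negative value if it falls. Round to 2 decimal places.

+1.63

Initially, 20 - 5P = 3P - 4, so 24 = 8P and P = 3, Q = 5.
After the shift, demand is Qd = 26 - 5P and supply is Qs = 3P - 11.
Setting them equal: 26 - 5P = 3P - 11 → 37 = 8P, so P = 4.625 and Q = 2.875.
ΔP = 4.625 − 3 = +1.63.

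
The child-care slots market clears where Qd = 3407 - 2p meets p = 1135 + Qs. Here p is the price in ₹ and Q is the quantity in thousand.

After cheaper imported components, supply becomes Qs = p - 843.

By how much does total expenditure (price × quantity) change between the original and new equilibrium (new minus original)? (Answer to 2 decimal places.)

+238888.44

Initially, 3407 - 2p = p - 1135, so 4542 = 3p and p = 1514, Q = 379.
After the shift, demand is Qd = 3407 - 2p and supply is Qs = p - 843.
Clearing the new market: 3407 - 2p = p - 843, so p = 4250/3 ≈ 1416.6667 and Q = 1721/3 ≈ 573.6667.
Expenditure moves from 1514×379 = 573806 to 1416.6667×573.6667 = 812694.4444; change = +238888.44.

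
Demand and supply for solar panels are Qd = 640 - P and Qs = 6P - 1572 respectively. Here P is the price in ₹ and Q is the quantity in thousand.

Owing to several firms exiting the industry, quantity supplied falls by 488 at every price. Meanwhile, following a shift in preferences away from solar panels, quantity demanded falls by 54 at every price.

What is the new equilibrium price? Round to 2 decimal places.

378.00

Solve the original market: 640 - P = 6P - 1572, hence P = 316 and Q = 324.
The new curves are Qd = 586 - P (demand) and Qs = 6P - 2060 (supply).
Setting them equal: 586 - P = 6P - 2060 → 2646 = 7P, so P = 378 and Q = 208.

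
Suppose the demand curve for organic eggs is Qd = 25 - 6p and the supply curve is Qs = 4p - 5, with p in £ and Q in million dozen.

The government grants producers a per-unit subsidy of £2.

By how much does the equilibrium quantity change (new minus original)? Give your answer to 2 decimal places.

Original equilibrium: 25 - 6p = 4p - 5 gives 30 = 10p, so p = 3 and Q = 7.
Since sellers receive the price plus the subsidy, the effective supply curve becomes Qs = 4p + 3.
New equilibrium: 25 - 6p = 4p + 3 ⇒ 22 = 10p ⇒ p = 2.2, Q = 11.8.
ΔQ = 11.8 − 7 = +4.80.

+4.80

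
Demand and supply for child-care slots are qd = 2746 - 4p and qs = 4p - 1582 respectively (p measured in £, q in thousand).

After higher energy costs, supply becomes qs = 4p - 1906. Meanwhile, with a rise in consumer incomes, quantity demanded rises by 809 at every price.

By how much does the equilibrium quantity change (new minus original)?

Solve the original market: 2746 - 4p = 4p - 1582, hence p = 541 and q = 582.
With the change applied: demand qd = 3555 - 4p, supply qs = 4p - 1906.
Setting them equal: 3555 - 4p = 4p - 1906 → 5461 = 8p, so p = 682.625 and q = 824.5.
Δq = 824.5 − 582 = +242.5.

+242.5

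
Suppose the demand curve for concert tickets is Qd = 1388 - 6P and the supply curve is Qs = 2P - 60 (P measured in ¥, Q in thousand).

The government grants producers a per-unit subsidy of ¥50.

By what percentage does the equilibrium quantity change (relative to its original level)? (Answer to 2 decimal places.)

Before the shock: 1388 - 6P = 2P - 60 ⇒ 1448 = 8P ⇒ P = 181, Q = 302.
Since sellers receive the price plus the subsidy, the effective supply curve becomes Qs = 2P + 40.
Setting them equal: 1388 - 6P = 2P + 40 → 1348 = 8P, so P = 168.5 and Q = 377.
%ΔQ = (377 − 302) / 302 × 100 = +24.83%.

+24.83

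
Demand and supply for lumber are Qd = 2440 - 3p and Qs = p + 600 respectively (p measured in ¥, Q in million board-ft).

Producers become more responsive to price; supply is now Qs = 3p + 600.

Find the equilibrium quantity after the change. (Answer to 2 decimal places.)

1520.00

Solve the original market: 2440 - 3p = p + 600, hence p = 460 and Q = 1060.
After the shift, demand is Qd = 2440 - 3p and supply is Qs = 3p + 600.
New equilibrium: 2440 - 3p = 3p + 600 ⇒ 1840 = 6p ⇒ p = 920/3 ≈ 306.6667, Q = 1520.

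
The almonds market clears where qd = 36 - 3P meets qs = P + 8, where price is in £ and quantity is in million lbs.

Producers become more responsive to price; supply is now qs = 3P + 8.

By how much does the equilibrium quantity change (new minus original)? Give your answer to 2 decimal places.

+7.00

Original equilibrium: 36 - 3P = P + 8 gives 28 = 4P, so P = 7 and q = 15.
The shock moves the curves to qd = 36 - 3P and qs = 3P + 8.
Clearing the new market: 36 - 3P = 3P + 8, so P = 14/3 ≈ 4.6667 and q = 22.
Δq = 22 − 15 = +7.00.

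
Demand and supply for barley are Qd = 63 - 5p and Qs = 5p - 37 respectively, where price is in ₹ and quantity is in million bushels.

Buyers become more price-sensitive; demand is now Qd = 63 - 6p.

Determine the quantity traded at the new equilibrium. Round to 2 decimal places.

Initially, 63 - 5p = 5p - 37, so 100 = 10p and p = 10, Q = 13.
The shock moves the curves to Qd = 63 - 6p and Qs = 5p - 37.
Clearing the new market: 63 - 6p = 5p - 37, so p = 100/11 ≈ 9.0909 and Q = 93/11 ≈ 8.4545.

8.45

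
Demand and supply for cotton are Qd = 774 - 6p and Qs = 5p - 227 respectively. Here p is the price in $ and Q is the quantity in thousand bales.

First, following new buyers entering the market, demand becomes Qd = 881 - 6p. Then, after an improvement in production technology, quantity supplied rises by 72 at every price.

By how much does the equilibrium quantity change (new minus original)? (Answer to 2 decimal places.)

+87.91

Original equilibrium: 774 - 6p = 5p - 227 gives 1001 = 11p, so p = 91 and Q = 228.
The shock moves the curves to Qd = 881 - 6p and Qs = 5p - 155.
Equate the new curves: 881 - 6p = 5p - 155, giving 1036 = 11p, p = 1036/11 ≈ 94.1818, Q = 3475/11 ≈ 315.9091.
ΔQ = 315.9091 − 228 = +87.91.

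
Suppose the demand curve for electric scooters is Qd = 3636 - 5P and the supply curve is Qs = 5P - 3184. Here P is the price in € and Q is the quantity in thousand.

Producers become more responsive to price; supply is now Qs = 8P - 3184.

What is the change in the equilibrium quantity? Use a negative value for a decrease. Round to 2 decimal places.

+786.92

Before the shock: 3636 - 5P = 5P - 3184 ⇒ 6820 = 10P ⇒ P = 682, Q = 226.
After the shift, demand is Qd = 3636 - 5P and supply is Qs = 8P - 3184.
Setting them equal: 3636 - 5P = 8P - 3184 → 6820 = 13P, so P = 6820/13 ≈ 524.6154 and Q = 13168/13 ≈ 1012.9231.
ΔQ = 1012.9231 − 226 = +786.92.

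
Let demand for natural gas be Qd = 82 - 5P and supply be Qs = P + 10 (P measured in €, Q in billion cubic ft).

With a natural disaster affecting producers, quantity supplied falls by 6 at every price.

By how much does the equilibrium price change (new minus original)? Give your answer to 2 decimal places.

+1.00

Original equilibrium: 82 - 5P = P + 10 gives 72 = 6P, so P = 12 and Q = 22.
With the change applied: demand Qd = 82 - 5P, supply Qs = P + 4.
Equate the new curves: 82 - 5P = P + 4, giving 78 = 6P, P = 13, Q = 17.
ΔP = 13 − 12 = +1.00.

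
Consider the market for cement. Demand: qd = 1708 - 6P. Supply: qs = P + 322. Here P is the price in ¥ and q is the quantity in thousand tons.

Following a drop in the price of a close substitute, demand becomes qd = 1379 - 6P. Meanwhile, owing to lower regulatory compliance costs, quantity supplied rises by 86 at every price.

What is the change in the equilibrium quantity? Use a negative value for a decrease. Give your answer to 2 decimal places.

Before the shock: 1708 - 6P = P + 322 ⇒ 1386 = 7P ⇒ P = 198, q = 520.
After the shift, demand is qd = 1379 - 6P and supply is qs = P + 408.
Clearing the new market: 1379 - 6P = P + 408, so P = 971/7 ≈ 138.7143 and q = 3827/7 ≈ 546.7143.
Δq = 546.7143 − 520 = +26.71.

+26.71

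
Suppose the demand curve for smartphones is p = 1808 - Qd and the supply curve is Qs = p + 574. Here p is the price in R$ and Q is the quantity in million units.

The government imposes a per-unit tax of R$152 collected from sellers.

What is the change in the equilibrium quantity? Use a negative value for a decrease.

-76

Initially, 1808 - p = p + 574, so 1234 = 2p and p = 617, Q = 1191.
Since sellers keep the price net of the tax, the effective supply curve becomes Qs = p + 422.
New equilibrium: 1808 - p = p + 422 ⇒ 1386 = 2p ⇒ p = 693, Q = 1115.
ΔQ = 1115 − 1191 = -76.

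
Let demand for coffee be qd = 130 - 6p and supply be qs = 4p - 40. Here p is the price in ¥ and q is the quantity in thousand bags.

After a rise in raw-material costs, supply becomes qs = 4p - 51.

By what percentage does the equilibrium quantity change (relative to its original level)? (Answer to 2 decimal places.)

Solve the original market: 130 - 6p = 4p - 40, hence p = 17 and q = 28.
After the shift, demand is qd = 130 - 6p and supply is qs = 4p - 51.
Clearing the new market: 130 - 6p = 4p - 51, so p = 18.1 and q = 21.4.
%Δq = (21.4 − 28) / 28 × 100 = -23.57%.

-23.57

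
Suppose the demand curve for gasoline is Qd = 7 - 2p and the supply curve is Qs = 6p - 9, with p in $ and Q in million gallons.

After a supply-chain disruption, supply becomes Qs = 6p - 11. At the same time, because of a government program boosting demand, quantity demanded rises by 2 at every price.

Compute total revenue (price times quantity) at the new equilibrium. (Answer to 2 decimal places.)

10.00

Original equilibrium: 7 - 2p = 6p - 9 gives 16 = 8p, so p = 2 and Q = 3.
With the change applied: demand Qd = 9 - 2p, supply Qs = 6p - 11.
Equate the new curves: 9 - 2p = 6p - 11, giving 20 = 8p, p = 2.5, Q = 4.
New expenditure = 2.5 × 4 = 10.00.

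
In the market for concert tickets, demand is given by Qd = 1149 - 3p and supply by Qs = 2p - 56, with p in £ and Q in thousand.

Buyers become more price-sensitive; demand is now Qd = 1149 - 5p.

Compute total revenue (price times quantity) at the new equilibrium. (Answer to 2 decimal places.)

49626.33

Solve the original market: 1149 - 3p = 2p - 56, hence p = 241 and Q = 426.
The shock moves the curves to Qd = 1149 - 5p and Qs = 2p - 56.
New equilibrium: 1149 - 5p = 2p - 56 ⇒ 1205 = 7p ⇒ p = 1205/7 ≈ 172.1429, Q = 2018/7 ≈ 288.2857.
New expenditure = 172.1429 × 288.2857 = 49626.33.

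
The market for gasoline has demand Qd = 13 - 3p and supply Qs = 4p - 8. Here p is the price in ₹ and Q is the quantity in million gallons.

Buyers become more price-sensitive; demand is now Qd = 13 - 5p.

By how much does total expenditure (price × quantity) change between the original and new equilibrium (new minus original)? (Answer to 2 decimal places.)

-8.89

Original equilibrium: 13 - 3p = 4p - 8 gives 21 = 7p, so p = 3 and Q = 4.
With the change applied: demand Qd = 13 - 5p, supply Qs = 4p - 8.
New equilibrium: 13 - 5p = 4p - 8 ⇒ 21 = 9p ⇒ p = 7/3 ≈ 2.3333, Q = 4/3 ≈ 1.3333.
Expenditure moves from 3×4 = 12 to 2.3333×1.3333 = 3.1111; change = -8.89.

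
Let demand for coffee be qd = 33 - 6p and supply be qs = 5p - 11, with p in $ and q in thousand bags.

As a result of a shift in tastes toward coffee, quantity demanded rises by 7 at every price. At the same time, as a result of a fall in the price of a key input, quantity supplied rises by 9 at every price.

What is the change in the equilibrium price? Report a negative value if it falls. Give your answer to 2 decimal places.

Solve the original market: 33 - 6p = 5p - 11, hence p = 4 and q = 9.
The shock moves the curves to qd = 40 - 6p and qs = 5p - 2.
Setting them equal: 40 - 6p = 5p - 2 → 42 = 11p, so p = 42/11 ≈ 3.8182 and q = 188/11 ≈ 17.0909.
Δp = 3.8182 − 4 = -0.18.

-0.18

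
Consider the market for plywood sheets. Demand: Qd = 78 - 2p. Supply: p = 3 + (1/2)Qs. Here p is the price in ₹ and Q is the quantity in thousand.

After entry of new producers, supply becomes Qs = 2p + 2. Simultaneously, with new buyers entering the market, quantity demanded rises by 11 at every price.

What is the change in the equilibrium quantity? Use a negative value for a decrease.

Initially, 78 - 2p = 2p - 6, so 84 = 4p and p = 21, Q = 36.
After the shift, demand is Qd = 89 - 2p and supply is Qs = 2p + 2.
Setting them equal: 89 - 2p = 2p + 2 → 87 = 4p, so p = 21.75 and Q = 45.5.
ΔQ = 45.5 − 36 = +9.5.

+9.5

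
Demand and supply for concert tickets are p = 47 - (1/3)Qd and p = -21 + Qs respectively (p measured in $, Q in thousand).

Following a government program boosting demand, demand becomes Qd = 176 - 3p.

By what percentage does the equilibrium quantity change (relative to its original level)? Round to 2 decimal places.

+17.16

Solve the original market: 141 - 3p = p + 21, hence p = 30 and Q = 51.
After the shift, demand is Qd = 176 - 3p and supply is Qs = p + 21.
New equilibrium: 176 - 3p = p + 21 ⇒ 155 = 4p ⇒ p = 38.75, Q = 59.75.
%ΔQ = (59.75 − 51) / 51 × 100 = +17.16%.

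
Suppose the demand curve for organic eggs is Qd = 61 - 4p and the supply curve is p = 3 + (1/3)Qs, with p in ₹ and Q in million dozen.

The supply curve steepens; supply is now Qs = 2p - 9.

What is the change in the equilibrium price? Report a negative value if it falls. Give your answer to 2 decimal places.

+1.67

Before the shock: 61 - 4p = 3p - 9 ⇒ 70 = 7p ⇒ p = 10, Q = 21.
The shock moves the curves to Qd = 61 - 4p and Qs = 2p - 9.
Equate the new curves: 61 - 4p = 2p - 9, giving 70 = 6p, p = 35/3 ≈ 11.6667, Q = 43/3 ≈ 14.3333.
Δp = 11.6667 − 10 = +1.67.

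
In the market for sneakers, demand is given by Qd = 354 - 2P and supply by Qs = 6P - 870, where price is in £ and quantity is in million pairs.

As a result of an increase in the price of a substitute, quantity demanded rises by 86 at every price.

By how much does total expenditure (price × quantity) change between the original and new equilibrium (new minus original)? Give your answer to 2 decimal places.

Original equilibrium: 354 - 2P = 6P - 870 gives 1224 = 8P, so P = 153 and Q = 48.
With the change applied: demand Qd = 440 - 2P, supply Qs = 6P - 870.
Clearing the new market: 440 - 2P = 6P - 870, so P = 163.75 and Q = 112.5.
Expenditure moves from 153×48 = 7344 to 163.75×112.5 = 18421.875; change = +11077.88.

+11077.88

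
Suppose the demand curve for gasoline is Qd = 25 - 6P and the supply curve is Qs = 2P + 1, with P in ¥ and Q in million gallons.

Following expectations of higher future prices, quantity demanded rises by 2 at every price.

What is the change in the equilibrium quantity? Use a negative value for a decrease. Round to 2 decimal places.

Solve the original market: 25 - 6P = 2P + 1, hence P = 3 and Q = 7.
The shock moves the curves to Qd = 27 - 6P and Qs = 2P + 1.
Setting them equal: 27 - 6P = 2P + 1 → 26 = 8P, so P = 3.25 and Q = 7.5.
ΔQ = 7.5 − 7 = +0.50.

+0.50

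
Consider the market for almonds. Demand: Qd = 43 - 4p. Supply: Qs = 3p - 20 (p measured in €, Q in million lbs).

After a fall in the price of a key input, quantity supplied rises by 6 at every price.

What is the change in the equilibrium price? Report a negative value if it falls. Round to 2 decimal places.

-0.86

Original equilibrium: 43 - 4p = 3p - 20 gives 63 = 7p, so p = 9 and Q = 7.
The new curves are Qd = 43 - 4p (demand) and Qs = 3p - 14 (supply).
New equilibrium: 43 - 4p = 3p - 14 ⇒ 57 = 7p ⇒ p = 57/7 ≈ 8.1429, Q = 73/7 ≈ 10.4286.
Δp = 8.1429 − 9 = -0.86.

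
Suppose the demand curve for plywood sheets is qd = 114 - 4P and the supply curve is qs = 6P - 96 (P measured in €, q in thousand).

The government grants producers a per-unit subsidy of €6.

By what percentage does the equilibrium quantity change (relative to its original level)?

Solve the original market: 114 - 4P = 6P - 96, hence P = 21 and q = 30.
Since sellers receive the price plus the subsidy, the effective supply curve becomes qs = 6P - 60.
Clearing the new market: 114 - 4P = 6P - 60, so P = 17.4 and q = 44.4.
%Δq = (44.4 − 30) / 30 × 100 = +48%.

+48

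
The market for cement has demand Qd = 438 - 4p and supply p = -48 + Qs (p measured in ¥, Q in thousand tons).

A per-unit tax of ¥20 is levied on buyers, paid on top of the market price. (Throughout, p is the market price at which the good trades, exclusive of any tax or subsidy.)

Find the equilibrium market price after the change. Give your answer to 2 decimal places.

Before the shock: 438 - 4p = p + 48 ⇒ 390 = 5p ⇒ p = 78, Q = 126.
Since buyers pay the price plus the tax, the effective demand curve becomes Qd = 358 - 4p.
New equilibrium: 358 - 4p = p + 48 ⇒ 310 = 5p ⇒ p = 62, Q = 110.

62.00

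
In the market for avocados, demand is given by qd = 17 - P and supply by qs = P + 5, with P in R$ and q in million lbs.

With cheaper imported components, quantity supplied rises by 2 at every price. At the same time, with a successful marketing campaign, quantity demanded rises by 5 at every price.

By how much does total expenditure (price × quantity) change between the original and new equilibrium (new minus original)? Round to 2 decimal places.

Solve the original market: 17 - P = P + 5, hence P = 6 and q = 11.
The new curves are qd = 22 - P (demand) and qs = P + 7 (supply).
Setting them equal: 22 - P = P + 7 → 15 = 2P, so P = 7.5 and q = 14.5.
Expenditure moves from 6×11 = 66 to 7.5×14.5 = 108.75; change = +42.75.

+42.75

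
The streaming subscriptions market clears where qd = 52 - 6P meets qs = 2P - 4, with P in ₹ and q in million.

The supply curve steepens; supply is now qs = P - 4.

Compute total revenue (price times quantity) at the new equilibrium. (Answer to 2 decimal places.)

32.00

Initially, 52 - 6P = 2P - 4, so 56 = 8P and P = 7, q = 10.
After the shift, demand is qd = 52 - 6P and supply is qs = P - 4.
Equate the new curves: 52 - 6P = P - 4, giving 56 = 7P, P = 8, q = 4.
New expenditure = 8 × 4 = 32.00.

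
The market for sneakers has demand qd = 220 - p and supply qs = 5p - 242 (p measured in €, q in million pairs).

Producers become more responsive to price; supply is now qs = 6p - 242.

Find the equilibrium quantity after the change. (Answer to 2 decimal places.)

154.00

Before the shock: 220 - p = 5p - 242 ⇒ 462 = 6p ⇒ p = 77, q = 143.
After the shift, demand is qd = 220 - p and supply is qs = 6p - 242.
Setting them equal: 220 - p = 6p - 242 → 462 = 7p, so p = 66 and q = 154.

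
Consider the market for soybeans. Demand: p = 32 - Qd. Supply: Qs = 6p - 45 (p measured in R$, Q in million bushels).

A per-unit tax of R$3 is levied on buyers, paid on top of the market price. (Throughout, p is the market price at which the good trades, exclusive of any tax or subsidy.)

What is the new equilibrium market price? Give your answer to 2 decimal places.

10.57

Solve the original market: 32 - p = 6p - 45, hence p = 11 and Q = 21.
Since buyers pay the price plus the tax, the effective demand curve becomes Qd = 29 - p.
Equate the new curves: 29 - p = 6p - 45, giving 74 = 7p, p = 74/7 ≈ 10.5714, Q = 129/7 ≈ 18.4286.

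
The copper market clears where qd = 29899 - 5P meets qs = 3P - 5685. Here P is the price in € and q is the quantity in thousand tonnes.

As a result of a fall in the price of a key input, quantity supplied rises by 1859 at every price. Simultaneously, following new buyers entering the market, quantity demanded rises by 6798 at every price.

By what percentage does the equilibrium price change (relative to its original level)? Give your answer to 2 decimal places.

+13.88

Initially, 29899 - 5P = 3P - 5685, so 35584 = 8P and P = 4448, q = 7659.
After the shift, demand is qd = 36697 - 5P and supply is qs = 3P - 3826.
Equate the new curves: 36697 - 5P = 3P - 3826, giving 40523 = 8P, P = 5065.375, q = 11370.125.
%ΔP = (5065.375 − 4448) / 4448 × 100 = +13.88%.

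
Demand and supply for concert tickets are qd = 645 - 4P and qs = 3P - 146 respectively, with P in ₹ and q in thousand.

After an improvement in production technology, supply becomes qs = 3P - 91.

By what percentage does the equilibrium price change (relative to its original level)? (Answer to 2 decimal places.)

-6.95

Before the shock: 645 - 4P = 3P - 146 ⇒ 791 = 7P ⇒ P = 113, q = 193.
The new curves are qd = 645 - 4P (demand) and qs = 3P - 91 (supply).
Setting them equal: 645 - 4P = 3P - 91 → 736 = 7P, so P = 736/7 ≈ 105.1429 and q = 1571/7 ≈ 224.4286.
%ΔP = (105.1429 − 113) / 113 × 100 = -6.95%.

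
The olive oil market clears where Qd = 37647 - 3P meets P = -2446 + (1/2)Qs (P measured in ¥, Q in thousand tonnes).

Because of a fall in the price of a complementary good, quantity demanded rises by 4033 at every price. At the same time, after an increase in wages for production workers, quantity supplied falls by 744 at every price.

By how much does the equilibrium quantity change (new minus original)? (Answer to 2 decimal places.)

Initially, 37647 - 3P = 2P + 4892, so 32755 = 5P and P = 6551, Q = 17994.
With the change applied: demand Qd = 41680 - 3P, supply Qs = 2P + 4148.
New equilibrium: 41680 - 3P = 2P + 4148 ⇒ 37532 = 5P ⇒ P = 7506.4, Q = 19160.8.
ΔQ = 19160.8 − 17994 = +1166.80.

+1166.80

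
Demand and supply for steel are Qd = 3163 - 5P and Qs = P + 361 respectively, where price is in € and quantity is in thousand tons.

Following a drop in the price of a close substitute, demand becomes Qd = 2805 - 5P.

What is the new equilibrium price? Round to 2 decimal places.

407.33

Original equilibrium: 3163 - 5P = P + 361 gives 2802 = 6P, so P = 467 and Q = 828.
The shock moves the curves to Qd = 2805 - 5P and Qs = P + 361.
Clearing the new market: 2805 - 5P = P + 361, so P = 1222/3 ≈ 407.3333 and Q = 2305/3 ≈ 768.3333.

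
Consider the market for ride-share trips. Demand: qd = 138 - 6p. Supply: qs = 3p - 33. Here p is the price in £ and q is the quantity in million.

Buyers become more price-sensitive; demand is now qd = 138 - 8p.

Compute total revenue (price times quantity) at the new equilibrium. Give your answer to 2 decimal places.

Original equilibrium: 138 - 6p = 3p - 33 gives 171 = 9p, so p = 19 and q = 24.
With the change applied: demand qd = 138 - 8p, supply qs = 3p - 33.
Setting them equal: 138 - 8p = 3p - 33 → 171 = 11p, so p = 171/11 ≈ 15.5455 and q = 150/11 ≈ 13.6364.
New expenditure = 15.5455 × 13.6364 = 211.98.

211.98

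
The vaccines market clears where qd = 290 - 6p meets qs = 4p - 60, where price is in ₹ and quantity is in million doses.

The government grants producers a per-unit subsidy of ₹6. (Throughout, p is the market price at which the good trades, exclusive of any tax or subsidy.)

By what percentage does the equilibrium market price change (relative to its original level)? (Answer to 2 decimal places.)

Original equilibrium: 290 - 6p = 4p - 60 gives 350 = 10p, so p = 35 and q = 80.
Since sellers receive the price plus the subsidy, the effective supply curve becomes qs = 4p - 36.
Clearing the new market: 290 - 6p = 4p - 36, so p = 32.6 and q = 94.4.
%Δp = (32.6 − 35) / 35 × 100 = -6.86%.

-6.86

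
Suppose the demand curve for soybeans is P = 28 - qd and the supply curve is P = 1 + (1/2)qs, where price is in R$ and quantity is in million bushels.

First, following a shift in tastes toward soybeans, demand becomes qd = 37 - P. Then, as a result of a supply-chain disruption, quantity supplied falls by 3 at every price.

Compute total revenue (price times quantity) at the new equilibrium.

Before the shock: 28 - P = 2P - 2 ⇒ 30 = 3P ⇒ P = 10, q = 18.
With the change applied: demand qd = 37 - P, supply qs = 2P - 5.
Setting them equal: 37 - P = 2P - 5 → 42 = 3P, so P = 14 and q = 23.
New expenditure = 14 × 23 = 322.

322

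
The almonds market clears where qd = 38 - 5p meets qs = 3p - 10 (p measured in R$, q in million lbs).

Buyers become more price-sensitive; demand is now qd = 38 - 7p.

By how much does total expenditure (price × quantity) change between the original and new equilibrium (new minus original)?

Before the shock: 38 - 5p = 3p - 10 ⇒ 48 = 8p ⇒ p = 6, q = 8.
The shock moves the curves to qd = 38 - 7p and qs = 3p - 10.
Equate the new curves: 38 - 7p = 3p - 10, giving 48 = 10p, p = 4.8, q = 4.4.
Expenditure moves from 6×8 = 48 to 4.8×4.4 = 21.12; change = -26.88.

-26.88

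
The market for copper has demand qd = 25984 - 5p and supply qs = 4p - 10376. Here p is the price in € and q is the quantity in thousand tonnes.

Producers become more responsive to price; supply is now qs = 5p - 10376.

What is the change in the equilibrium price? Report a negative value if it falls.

-404

Initially, 25984 - 5p = 4p - 10376, so 36360 = 9p and p = 4040, q = 5784.
With the change applied: demand qd = 25984 - 5p, supply qs = 5p - 10376.
Equate the new curves: 25984 - 5p = 5p - 10376, giving 36360 = 10p, p = 3636, q = 7804.
Δp = 3636 − 4040 = -404.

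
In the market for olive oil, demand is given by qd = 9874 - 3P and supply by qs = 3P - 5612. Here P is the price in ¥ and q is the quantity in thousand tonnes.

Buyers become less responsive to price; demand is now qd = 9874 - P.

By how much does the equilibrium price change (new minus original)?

Initially, 9874 - 3P = 3P - 5612, so 15486 = 6P and P = 2581, q = 2131.
With the change applied: demand qd = 9874 - P, supply qs = 3P - 5612.
Equate the new curves: 9874 - P = 3P - 5612, giving 15486 = 4P, P = 3871.5, q = 6002.5.
ΔP = 3871.5 − 2581 = +1290.5.

+1290.5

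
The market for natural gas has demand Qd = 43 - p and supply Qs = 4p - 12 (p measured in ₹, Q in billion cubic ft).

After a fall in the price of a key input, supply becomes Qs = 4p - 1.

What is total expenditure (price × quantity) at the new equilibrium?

Initially, 43 - p = 4p - 12, so 55 = 5p and p = 11, Q = 32.
The shock moves the curves to Qd = 43 - p and Qs = 4p - 1.
New equilibrium: 43 - p = 4p - 1 ⇒ 44 = 5p ⇒ p = 8.8, Q = 34.2.
New expenditure = 8.8 × 34.2 = 300.96.

300.96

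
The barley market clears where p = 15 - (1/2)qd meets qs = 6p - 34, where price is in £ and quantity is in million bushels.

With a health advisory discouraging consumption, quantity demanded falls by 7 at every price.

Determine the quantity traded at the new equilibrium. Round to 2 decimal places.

8.75

Initially, 30 - 2p = 6p - 34, so 64 = 8p and p = 8, q = 14.
The shock moves the curves to qd = 23 - 2p and qs = 6p - 34.
Setting them equal: 23 - 2p = 6p - 34 → 57 = 8p, so p = 7.125 and q = 8.75.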